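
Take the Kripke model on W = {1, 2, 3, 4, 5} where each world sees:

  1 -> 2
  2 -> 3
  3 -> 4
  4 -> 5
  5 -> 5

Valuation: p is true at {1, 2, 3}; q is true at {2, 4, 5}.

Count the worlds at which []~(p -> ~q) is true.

1: successors {2}; ~(p -> ~q) there: 2:T. ✓
2: successors {3}; ~(p -> ~q) there: 3:F. ✗
3: successors {4}; ~(p -> ~q) there: 4:F. ✗
4: successors {5}; ~(p -> ~q) there: 5:F. ✗
5: successors {5}; ~(p -> ~q) there: 5:F. ✗
Satisfying worlds: {1}.

1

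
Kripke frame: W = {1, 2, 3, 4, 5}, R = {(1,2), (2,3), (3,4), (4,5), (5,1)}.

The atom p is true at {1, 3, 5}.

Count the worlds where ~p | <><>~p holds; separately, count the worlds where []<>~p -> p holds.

3 and 4

For ~p | <><>~p:
1: ~p is F, <><>~p is F. ✗
2: ~p is T, <><>~p is T. ✓
3: ~p is F, <><>~p is F. ✗
4: ~p is T, <><>~p is F. ✓
5: ~p is F, <><>~p is T. ✓
— 3 worlds.
For []<>~p -> p:
1: []<>~p is F, p is T. ✓
2: []<>~p is T, p is F. ✗
3: []<>~p is F, p is T. ✓
4: []<>~p is F, p is F. ✓
5: []<>~p is T, p is T. ✓
— 4 worlds.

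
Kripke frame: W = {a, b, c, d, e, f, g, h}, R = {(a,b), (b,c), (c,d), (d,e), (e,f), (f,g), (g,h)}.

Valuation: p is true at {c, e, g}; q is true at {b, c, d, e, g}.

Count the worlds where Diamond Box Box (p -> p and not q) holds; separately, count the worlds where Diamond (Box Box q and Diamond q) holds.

For Diamond Box Box (p -> p and not q):
a: successors {b}; Box Box (p -> p and not q) there: b:T. ✓
b: successors {c}; Box Box (p -> p and not q) there: c:F. ✗
c: successors {d}; Box Box (p -> p and not q) there: d:T. ✓
d: successors {e}; Box Box (p -> p and not q) there: e:F. ✗
e: successors {f}; Box Box (p -> p and not q) there: f:T. ✓
f: successors {g}; Box Box (p -> p and not q) there: g:T. ✓
g: successors {h}; Box Box (p -> p and not q) there: h:T. ✓
h: no successors, so Diamond Box Box (p -> p and not q) fails. ✗
— 5 worlds.
For Diamond (Box Box q and Diamond q):
a: successors {b}; Box Box q and Diamond q there: b:T. ✓
b: successors {c}; Box Box q and Diamond q there: c:T. ✓
c: successors {d}; Box Box q and Diamond q there: d:F. ✗
d: successors {e}; Box Box q and Diamond q there: e:F. ✗
e: successors {f}; Box Box q and Diamond q there: f:F. ✗
f: successors {g}; Box Box q and Diamond q there: g:F. ✗
g: successors {h}; Box Box q and Diamond q there: h:F. ✗
h: no successors, so Diamond (Box Box q and Diamond q) fails. ✗
— 2 worlds.

5 and 2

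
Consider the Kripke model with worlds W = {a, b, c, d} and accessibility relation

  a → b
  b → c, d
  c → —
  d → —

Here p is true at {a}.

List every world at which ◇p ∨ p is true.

{a}

a: ◇p is F, p is T. ✓
b: ◇p is F, p is F. ✗
c: ◇p is F, p is F. ✗
d: ◇p is F, p is F. ✗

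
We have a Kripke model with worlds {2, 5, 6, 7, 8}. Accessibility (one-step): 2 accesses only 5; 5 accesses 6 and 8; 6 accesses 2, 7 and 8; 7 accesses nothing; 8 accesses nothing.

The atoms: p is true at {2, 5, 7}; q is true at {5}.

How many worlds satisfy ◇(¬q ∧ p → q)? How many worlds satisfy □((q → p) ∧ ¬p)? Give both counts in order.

3 and 3

For ◇(¬q ∧ p → q):
2: successors {5}; ¬q ∧ p → q there: 5:T. ✓
5: successors {6, 8}; ¬q ∧ p → q there: 6:T, 8:T. ✓
6: successors {2, 7, 8}; ¬q ∧ p → q there: 2:F, 7:F, 8:T. ✓
7: no successors, so ◇(¬q ∧ p → q) fails. ✗
8: no successors, so ◇(¬q ∧ p → q) fails. ✗
— 3 worlds.
For □((q → p) ∧ ¬p):
2: successors {5}; (q → p) ∧ ¬p there: 5:F. ✗
5: successors {6, 8}; (q → p) ∧ ¬p there: 6:T, 8:T. ✓
6: successors {2, 7, 8}; (q → p) ∧ ¬p there: 2:F, 7:F, 8:T. ✗
7: no successors, so □((q → p) ∧ ¬p) holds vacuously. ✓
8: no successors, so □((q → p) ∧ ¬p) holds vacuously. ✓
— 3 worlds.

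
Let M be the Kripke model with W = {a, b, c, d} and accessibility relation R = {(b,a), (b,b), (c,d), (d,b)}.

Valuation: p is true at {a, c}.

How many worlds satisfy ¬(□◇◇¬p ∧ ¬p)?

3

a: □◇◇¬p ∧ ¬p is F. ✓
b: □◇◇¬p ∧ ¬p is F. ✓
c: □◇◇¬p ∧ ¬p is F. ✓
d: □◇◇¬p ∧ ¬p is T. ✗
Satisfying worlds: {a, b, c}.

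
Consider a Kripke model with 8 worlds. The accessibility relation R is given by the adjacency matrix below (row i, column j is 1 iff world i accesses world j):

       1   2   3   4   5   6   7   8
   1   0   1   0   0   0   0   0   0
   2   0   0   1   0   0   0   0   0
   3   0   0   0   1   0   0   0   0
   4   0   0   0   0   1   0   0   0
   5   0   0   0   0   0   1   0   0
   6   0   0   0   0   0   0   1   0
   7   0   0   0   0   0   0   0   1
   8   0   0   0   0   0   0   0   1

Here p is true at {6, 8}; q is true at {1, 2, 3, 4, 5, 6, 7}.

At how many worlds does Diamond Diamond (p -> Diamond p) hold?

1: successors {2}; Diamond (p -> Diamond p) there: 2:T. ✓
2: successors {3}; Diamond (p -> Diamond p) there: 3:T. ✓
3: successors {4}; Diamond (p -> Diamond p) there: 4:T. ✓
4: successors {5}; Diamond (p -> Diamond p) there: 5:F. ✗
5: successors {6}; Diamond (p -> Diamond p) there: 6:T. ✓
6: successors {7}; Diamond (p -> Diamond p) there: 7:T. ✓
7: successors {8}; Diamond (p -> Diamond p) there: 8:T. ✓
8: successors {8}; Diamond (p -> Diamond p) there: 8:T. ✓
Satisfying worlds: {1, 2, 3, 5, 6, 7, 8}.

7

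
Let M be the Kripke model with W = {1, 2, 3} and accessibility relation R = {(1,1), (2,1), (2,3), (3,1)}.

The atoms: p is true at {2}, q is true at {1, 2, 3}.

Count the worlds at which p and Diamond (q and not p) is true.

1

1: p is F, Diamond (q and not p) is T. ✗
2: p is T, Diamond (q and not p) is T. ✓
3: p is F, Diamond (q and not p) is T. ✗
Satisfying worlds: {2}.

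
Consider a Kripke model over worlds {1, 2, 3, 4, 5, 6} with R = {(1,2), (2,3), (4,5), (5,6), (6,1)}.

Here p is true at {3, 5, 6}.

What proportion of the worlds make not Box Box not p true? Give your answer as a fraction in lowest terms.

1: Box Box not p is F. ✓
2: Box Box not p is T. ✗
3: Box Box not p is T. ✗
4: Box Box not p is F. ✓
5: Box Box not p is T. ✗
6: Box Box not p is T. ✗
That's 2 of 6 worlds, so 2/6 = 1/3.

1/3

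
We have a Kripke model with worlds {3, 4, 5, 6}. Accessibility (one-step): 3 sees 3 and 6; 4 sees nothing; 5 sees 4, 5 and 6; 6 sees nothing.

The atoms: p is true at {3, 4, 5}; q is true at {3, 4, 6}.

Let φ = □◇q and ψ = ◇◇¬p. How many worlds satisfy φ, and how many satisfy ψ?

For □◇q:
3: successors {3, 6}; ◇q there: 3:T, 6:F. ✗
4: no successors, so □◇q holds vacuously. ✓
5: successors {4, 5, 6}; ◇q there: 4:F, 5:T, 6:F. ✗
6: no successors, so □◇q holds vacuously. ✓
— 2 worlds.
For ◇◇¬p:
3: successors {3, 6}; ◇¬p there: 3:T, 6:F. ✓
4: no successors, so ◇◇¬p fails. ✗
5: successors {4, 5, 6}; ◇¬p there: 4:F, 5:T, 6:F. ✓
6: no successors, so ◇◇¬p fails. ✗
— 2 worlds.

2 and 2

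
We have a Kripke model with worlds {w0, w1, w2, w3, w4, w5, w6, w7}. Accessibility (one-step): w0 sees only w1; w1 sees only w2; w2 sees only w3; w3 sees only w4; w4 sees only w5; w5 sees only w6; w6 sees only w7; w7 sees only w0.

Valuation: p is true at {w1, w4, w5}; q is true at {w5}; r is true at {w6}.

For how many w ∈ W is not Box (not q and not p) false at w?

w0: Box (not q and not p) is F. ✓
w1: Box (not q and not p) is T. ✗
w2: Box (not q and not p) is T. ✗
w3: Box (not q and not p) is F. ✓
w4: Box (not q and not p) is F. ✓
w5: Box (not q and not p) is T. ✗
w6: Box (not q and not p) is T. ✗
w7: Box (not q and not p) is T. ✗
Satisfying worlds: {w0, w3, w4}.
So not Box (not q and not p) fails at the other 5 worlds.

5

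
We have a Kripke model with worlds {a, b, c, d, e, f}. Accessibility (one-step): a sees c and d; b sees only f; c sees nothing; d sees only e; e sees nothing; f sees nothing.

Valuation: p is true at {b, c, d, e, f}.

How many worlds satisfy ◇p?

3

a: successors {c, d}; p there: c:T, d:T. ✓
b: successors {f}; p there: f:T. ✓
c: no successors, so ◇p fails. ✗
d: successors {e}; p there: e:T. ✓
e: no successors, so ◇p fails. ✗
f: no successors, so ◇p fails. ✗
Satisfying worlds: {a, b, d}.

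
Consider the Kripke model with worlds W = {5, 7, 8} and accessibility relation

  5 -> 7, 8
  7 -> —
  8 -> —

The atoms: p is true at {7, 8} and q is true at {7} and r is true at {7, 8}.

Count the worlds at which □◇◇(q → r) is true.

2

5: successors {7, 8}; ◇◇(q → r) there: 7:F, 8:F. ✗
7: no successors, so □◇◇(q → r) holds vacuously. ✓
8: no successors, so □◇◇(q → r) holds vacuously. ✓
Satisfying worlds: {7, 8}.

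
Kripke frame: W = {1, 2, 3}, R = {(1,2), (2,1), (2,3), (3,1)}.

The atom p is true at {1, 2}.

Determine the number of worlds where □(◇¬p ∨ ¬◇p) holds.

1

1: successors {2}; ◇¬p ∨ ¬◇p there: 2:T. ✓
2: successors {1, 3}; ◇¬p ∨ ¬◇p there: 1:F, 3:F. ✗
3: successors {1}; ◇¬p ∨ ¬◇p there: 1:F. ✗
Satisfying worlds: {1}.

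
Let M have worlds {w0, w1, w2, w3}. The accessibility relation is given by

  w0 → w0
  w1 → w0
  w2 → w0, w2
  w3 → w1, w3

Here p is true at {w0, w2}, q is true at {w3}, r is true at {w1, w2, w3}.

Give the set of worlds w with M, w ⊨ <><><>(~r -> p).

w0: successors {w0}; <><>(~r -> p) there: w0:T. ✓
w1: successors {w0}; <><>(~r -> p) there: w0:T. ✓
w2: successors {w0, w2}; <><>(~r -> p) there: w0:T, w2:T. ✓
w3: successors {w1, w3}; <><>(~r -> p) there: w1:T, w3:T. ✓

{w0, w1, w2, w3}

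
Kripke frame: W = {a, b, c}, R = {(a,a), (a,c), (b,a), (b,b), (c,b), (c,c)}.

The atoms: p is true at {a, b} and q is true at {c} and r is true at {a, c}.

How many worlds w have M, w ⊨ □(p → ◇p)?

a: successors {a, c}; p → ◇p there: a:T, c:T. ✓
b: successors {a, b}; p → ◇p there: a:T, b:T. ✓
c: successors {b, c}; p → ◇p there: b:T, c:T. ✓
Satisfying worlds: {a, b, c}.

3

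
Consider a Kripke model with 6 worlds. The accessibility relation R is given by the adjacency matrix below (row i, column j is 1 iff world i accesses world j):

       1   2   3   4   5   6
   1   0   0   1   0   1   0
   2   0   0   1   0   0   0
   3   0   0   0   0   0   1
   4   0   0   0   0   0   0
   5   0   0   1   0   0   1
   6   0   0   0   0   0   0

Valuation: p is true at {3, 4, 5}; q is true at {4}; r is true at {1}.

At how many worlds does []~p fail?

1: successors {3, 5}; ~p there: 3:F, 5:F. ✗
2: successors {3}; ~p there: 3:F. ✗
3: successors {6}; ~p there: 6:T. ✓
4: no successors, so []~p holds vacuously. ✓
5: successors {3, 6}; ~p there: 3:F, 6:T. ✗
6: no successors, so []~p holds vacuously. ✓
Satisfying worlds: {3, 4, 6}.
So []~p fails at the other 3 worlds.

3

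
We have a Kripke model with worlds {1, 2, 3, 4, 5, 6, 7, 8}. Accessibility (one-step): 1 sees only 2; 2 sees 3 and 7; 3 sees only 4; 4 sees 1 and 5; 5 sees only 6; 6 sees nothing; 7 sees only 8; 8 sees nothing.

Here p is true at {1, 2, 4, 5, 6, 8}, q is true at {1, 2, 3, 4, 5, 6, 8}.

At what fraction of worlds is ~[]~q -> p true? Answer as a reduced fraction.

1: ~[]~q is T, p is T. ✓
2: ~[]~q is T, p is T. ✓
3: ~[]~q is T, p is F. ✗
4: ~[]~q is T, p is T. ✓
5: ~[]~q is T, p is T. ✓
6: ~[]~q is F, p is T. ✓
7: ~[]~q is T, p is F. ✗
8: ~[]~q is F, p is T. ✓
That's 6 of 8 worlds, so 6/8 = 3/4.

3/4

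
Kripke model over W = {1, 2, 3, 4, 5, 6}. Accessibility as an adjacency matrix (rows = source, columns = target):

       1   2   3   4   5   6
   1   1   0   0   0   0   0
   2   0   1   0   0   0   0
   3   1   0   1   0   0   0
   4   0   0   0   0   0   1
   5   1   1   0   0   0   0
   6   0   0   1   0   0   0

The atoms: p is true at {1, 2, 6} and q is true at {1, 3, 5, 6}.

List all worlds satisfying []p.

{1, 2, 4, 5}

1: successors {1}; p there: 1:T. ✓
2: successors {2}; p there: 2:T. ✓
3: successors {1, 3}; p there: 1:T, 3:F. ✗
4: successors {6}; p there: 6:T. ✓
5: successors {1, 2}; p there: 1:T, 2:T. ✓
6: successors {3}; p there: 3:F. ✗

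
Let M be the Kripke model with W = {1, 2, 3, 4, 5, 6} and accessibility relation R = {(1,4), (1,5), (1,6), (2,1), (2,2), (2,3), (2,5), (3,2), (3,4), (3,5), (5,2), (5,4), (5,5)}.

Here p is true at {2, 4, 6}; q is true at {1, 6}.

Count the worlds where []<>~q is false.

1: successors {4, 5, 6}; <>~q there: 4:F, 5:T, 6:F. ✗
2: successors {1, 2, 3, 5}; <>~q there: 1:T, 2:T, 3:T, 5:T. ✓
3: successors {2, 4, 5}; <>~q there: 2:T, 4:F, 5:T. ✗
4: no successors, so []<>~q holds vacuously. ✓
5: successors {2, 4, 5}; <>~q there: 2:T, 4:F, 5:T. ✗
6: no successors, so []<>~q holds vacuously. ✓
Satisfying worlds: {2, 4, 6}.
So []<>~q fails at the other 3 worlds.

3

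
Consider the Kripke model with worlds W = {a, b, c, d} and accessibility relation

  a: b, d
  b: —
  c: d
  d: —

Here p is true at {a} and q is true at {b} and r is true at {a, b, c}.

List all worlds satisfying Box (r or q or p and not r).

{b, d}

a: successors {b, d}; r or q or p and not r there: b:T, d:F. ✗
b: no successors, so Box (r or q or p and not r) holds vacuously. ✓
c: successors {d}; r or q or p and not r there: d:F. ✗
d: no successors, so Box (r or q or p and not r) holds vacuously. ✓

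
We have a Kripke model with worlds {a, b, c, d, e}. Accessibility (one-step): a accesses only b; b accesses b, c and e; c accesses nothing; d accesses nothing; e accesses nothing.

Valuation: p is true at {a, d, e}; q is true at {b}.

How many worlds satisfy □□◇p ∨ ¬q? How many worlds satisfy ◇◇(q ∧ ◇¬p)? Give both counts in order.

For □□◇p ∨ ¬q:
a: □□◇p is F, ¬q is T. ✓
b: □□◇p is F, ¬q is F. ✗
c: □□◇p is T, ¬q is T. ✓
d: □□◇p is T, ¬q is T. ✓
e: □□◇p is T, ¬q is T. ✓
— 4 worlds.
For ◇◇(q ∧ ◇¬p):
a: successors {b}; ◇(q ∧ ◇¬p) there: b:T. ✓
b: successors {b, c, e}; ◇(q ∧ ◇¬p) there: b:T, c:F, e:F. ✓
c: no successors, so ◇◇(q ∧ ◇¬p) fails. ✗
d: no successors, so ◇◇(q ∧ ◇¬p) fails. ✗
e: no successors, so ◇◇(q ∧ ◇¬p) fails. ✗
— 2 worlds.

4 and 2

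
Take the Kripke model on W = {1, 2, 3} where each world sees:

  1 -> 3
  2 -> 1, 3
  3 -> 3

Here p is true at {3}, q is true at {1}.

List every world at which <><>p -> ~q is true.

1: <><>p is T, ~q is F. ✗
2: <><>p is T, ~q is T. ✓
3: <><>p is T, ~q is T. ✓

{2, 3}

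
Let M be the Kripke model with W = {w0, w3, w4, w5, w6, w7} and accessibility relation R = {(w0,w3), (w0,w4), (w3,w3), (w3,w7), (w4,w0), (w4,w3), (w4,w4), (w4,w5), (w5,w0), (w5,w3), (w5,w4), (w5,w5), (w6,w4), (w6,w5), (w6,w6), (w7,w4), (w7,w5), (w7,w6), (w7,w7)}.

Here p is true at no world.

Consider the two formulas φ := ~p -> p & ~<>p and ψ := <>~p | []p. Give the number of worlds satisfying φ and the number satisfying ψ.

0 and 6

For ~p -> p & ~<>p:
w0: ~p is T, p & ~<>p is F. ✗
w3: ~p is T, p & ~<>p is F. ✗
w4: ~p is T, p & ~<>p is F. ✗
w5: ~p is T, p & ~<>p is F. ✗
w6: ~p is T, p & ~<>p is F. ✗
w7: ~p is T, p & ~<>p is F. ✗
— 0 worlds.
For <>~p | []p:
w0: <>~p is T, []p is F. ✓
w3: <>~p is T, []p is F. ✓
w4: <>~p is T, []p is F. ✓
w5: <>~p is T, []p is F. ✓
w6: <>~p is T, []p is F. ✓
w7: <>~p is T, []p is F. ✓
— 6 worlds.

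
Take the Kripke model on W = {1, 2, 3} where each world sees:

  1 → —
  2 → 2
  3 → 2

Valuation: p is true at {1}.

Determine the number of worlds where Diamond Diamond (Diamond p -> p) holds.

2

1: no successors, so Diamond Diamond (Diamond p -> p) fails. ✗
2: successors {2}; Diamond (Diamond p -> p) there: 2:T. ✓
3: successors {2}; Diamond (Diamond p -> p) there: 2:T. ✓
Satisfying worlds: {2, 3}.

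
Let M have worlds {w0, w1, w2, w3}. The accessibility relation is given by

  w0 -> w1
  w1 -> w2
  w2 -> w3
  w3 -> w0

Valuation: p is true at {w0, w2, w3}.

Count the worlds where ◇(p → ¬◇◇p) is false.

2

w0: successors {w1}; p → ¬◇◇p there: w1:T. ✓
w1: successors {w2}; p → ¬◇◇p there: w2:F. ✗
w2: successors {w3}; p → ¬◇◇p there: w3:T. ✓
w3: successors {w0}; p → ¬◇◇p there: w0:F. ✗
Satisfying worlds: {w0, w2}.
So ◇(p → ¬◇◇p) fails at the other 2 worlds.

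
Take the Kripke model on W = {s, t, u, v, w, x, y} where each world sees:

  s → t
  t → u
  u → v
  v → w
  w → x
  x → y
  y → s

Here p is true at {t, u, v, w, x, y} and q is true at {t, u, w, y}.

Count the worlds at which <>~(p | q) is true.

s: successors {t}; ~(p | q) there: t:F. ✗
t: successors {u}; ~(p | q) there: u:F. ✗
u: successors {v}; ~(p | q) there: v:F. ✗
v: successors {w}; ~(p | q) there: w:F. ✗
w: successors {x}; ~(p | q) there: x:F. ✗
x: successors {y}; ~(p | q) there: y:F. ✗
y: successors {s}; ~(p | q) there: s:T. ✓
Satisfying worlds: {y}.

1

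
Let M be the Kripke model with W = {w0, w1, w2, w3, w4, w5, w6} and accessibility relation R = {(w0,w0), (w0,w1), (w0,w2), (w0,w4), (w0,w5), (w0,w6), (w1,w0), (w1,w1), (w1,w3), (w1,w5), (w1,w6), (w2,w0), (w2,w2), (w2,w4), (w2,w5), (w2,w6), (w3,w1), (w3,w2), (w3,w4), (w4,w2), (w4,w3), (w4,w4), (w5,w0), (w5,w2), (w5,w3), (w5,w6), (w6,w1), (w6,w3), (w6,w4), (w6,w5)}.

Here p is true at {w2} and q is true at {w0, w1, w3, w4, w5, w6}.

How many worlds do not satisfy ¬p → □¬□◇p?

w0: ¬p is T, □¬□◇p is F. ✗
w1: ¬p is T, □¬□◇p is T. ✓
w2: ¬p is F, □¬□◇p is F. ✓
w3: ¬p is T, □¬□◇p is F. ✗
w4: ¬p is T, □¬□◇p is F. ✗
w5: ¬p is T, □¬□◇p is T. ✓
w6: ¬p is T, □¬□◇p is F. ✗
Satisfying worlds: {w1, w2, w5}.
So ¬p → □¬□◇p fails at the other 4 worlds.

4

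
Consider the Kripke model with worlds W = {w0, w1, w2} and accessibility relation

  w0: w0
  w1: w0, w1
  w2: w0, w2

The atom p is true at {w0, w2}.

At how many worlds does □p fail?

1

w0: successors {w0}; p there: w0:T. ✓
w1: successors {w0, w1}; p there: w0:T, w1:F. ✗
w2: successors {w0, w2}; p there: w0:T, w2:T. ✓
Satisfying worlds: {w0, w2}.
So □p fails at the other 1 world.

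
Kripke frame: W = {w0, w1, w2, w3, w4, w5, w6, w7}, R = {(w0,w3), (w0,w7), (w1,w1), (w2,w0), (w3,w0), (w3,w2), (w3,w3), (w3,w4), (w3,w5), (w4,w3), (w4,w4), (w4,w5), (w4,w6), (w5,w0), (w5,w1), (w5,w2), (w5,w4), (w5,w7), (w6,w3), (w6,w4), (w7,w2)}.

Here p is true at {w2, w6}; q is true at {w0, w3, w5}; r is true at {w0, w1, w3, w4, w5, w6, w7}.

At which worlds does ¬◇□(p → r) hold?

{w0}

w0: ◇□(p → r) is F. ✓
w1: ◇□(p → r) is T. ✗
w2: ◇□(p → r) is T. ✗
w3: ◇□(p → r) is T. ✗
w4: ◇□(p → r) is T. ✗
w5: ◇□(p → r) is T. ✗
w6: ◇□(p → r) is T. ✗
w7: ◇□(p → r) is T. ✗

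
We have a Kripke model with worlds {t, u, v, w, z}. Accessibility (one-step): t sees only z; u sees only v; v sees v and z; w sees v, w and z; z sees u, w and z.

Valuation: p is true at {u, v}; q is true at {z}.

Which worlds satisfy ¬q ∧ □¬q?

t: ¬q is T, □¬q is F. ✗
u: ¬q is T, □¬q is T. ✓
v: ¬q is T, □¬q is F. ✗
w: ¬q is T, □¬q is F. ✗
z: ¬q is F, □¬q is F. ✗

{u}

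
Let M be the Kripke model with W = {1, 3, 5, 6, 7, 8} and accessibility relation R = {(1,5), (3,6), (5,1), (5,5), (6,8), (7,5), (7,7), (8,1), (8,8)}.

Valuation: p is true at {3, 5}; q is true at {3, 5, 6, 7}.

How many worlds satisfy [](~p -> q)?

1: successors {5}; ~p -> q there: 5:T. ✓
3: successors {6}; ~p -> q there: 6:T. ✓
5: successors {1, 5}; ~p -> q there: 1:F, 5:T. ✗
6: successors {8}; ~p -> q there: 8:F. ✗
7: successors {5, 7}; ~p -> q there: 5:T, 7:T. ✓
8: successors {1, 8}; ~p -> q there: 1:F, 8:F. ✗
Satisfying worlds: {1, 3, 7}.

3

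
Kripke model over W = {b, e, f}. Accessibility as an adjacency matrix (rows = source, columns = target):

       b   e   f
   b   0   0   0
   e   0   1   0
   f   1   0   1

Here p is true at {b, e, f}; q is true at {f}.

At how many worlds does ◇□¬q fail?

1

b: no successors, so ◇□¬q fails. ✗
e: successors {e}; □¬q there: e:T. ✓
f: successors {b, f}; □¬q there: b:T, f:F. ✓
Satisfying worlds: {e, f}.
So ◇□¬q fails at the other 1 world.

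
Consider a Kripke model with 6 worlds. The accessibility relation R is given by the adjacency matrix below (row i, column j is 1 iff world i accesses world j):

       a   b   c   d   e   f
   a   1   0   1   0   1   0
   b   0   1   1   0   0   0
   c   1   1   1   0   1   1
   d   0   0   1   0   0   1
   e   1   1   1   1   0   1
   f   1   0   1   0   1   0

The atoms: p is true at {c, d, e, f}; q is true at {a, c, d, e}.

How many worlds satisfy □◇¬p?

a: successors {a, c, e}; ◇¬p there: a:T, c:T, e:T. ✓
b: successors {b, c}; ◇¬p there: b:T, c:T. ✓
c: successors {a, b, c, e, f}; ◇¬p there: a:T, b:T, c:T, e:T, f:T. ✓
d: successors {c, f}; ◇¬p there: c:T, f:T. ✓
e: successors {a, b, c, d, f}; ◇¬p there: a:T, b:T, c:T, d:F, f:T. ✗
f: successors {a, c, e}; ◇¬p there: a:T, c:T, e:T. ✓
Satisfying worlds: {a, b, c, d, f}.

5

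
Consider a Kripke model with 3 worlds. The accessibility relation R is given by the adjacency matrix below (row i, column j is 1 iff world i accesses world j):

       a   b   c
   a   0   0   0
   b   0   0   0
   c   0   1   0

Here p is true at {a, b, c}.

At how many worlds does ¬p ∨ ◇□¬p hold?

1

a: ¬p is F, ◇□¬p is F. ✗
b: ¬p is F, ◇□¬p is F. ✗
c: ¬p is F, ◇□¬p is T. ✓
Satisfying worlds: {c}.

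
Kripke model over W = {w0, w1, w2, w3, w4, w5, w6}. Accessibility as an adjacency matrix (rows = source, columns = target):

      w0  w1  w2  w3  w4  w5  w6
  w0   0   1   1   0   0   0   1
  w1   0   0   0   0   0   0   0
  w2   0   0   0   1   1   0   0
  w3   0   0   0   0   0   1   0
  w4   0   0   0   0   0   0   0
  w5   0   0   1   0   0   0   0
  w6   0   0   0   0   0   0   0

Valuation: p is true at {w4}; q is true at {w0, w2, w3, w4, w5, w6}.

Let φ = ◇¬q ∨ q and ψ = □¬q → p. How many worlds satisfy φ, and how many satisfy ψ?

For ◇¬q ∨ q:
w0: ◇¬q is T, q is T. ✓
w1: ◇¬q is F, q is F. ✗
w2: ◇¬q is F, q is T. ✓
w3: ◇¬q is F, q is T. ✓
w4: ◇¬q is F, q is T. ✓
w5: ◇¬q is F, q is T. ✓
w6: ◇¬q is F, q is T. ✓
— 6 worlds.
For □¬q → p:
w0: □¬q is F, p is F. ✓
w1: □¬q is T, p is F. ✗
w2: □¬q is F, p is F. ✓
w3: □¬q is F, p is F. ✓
w4: □¬q is T, p is T. ✓
w5: □¬q is F, p is F. ✓
w6: □¬q is T, p is F. ✗
— 5 worlds.

6 and 5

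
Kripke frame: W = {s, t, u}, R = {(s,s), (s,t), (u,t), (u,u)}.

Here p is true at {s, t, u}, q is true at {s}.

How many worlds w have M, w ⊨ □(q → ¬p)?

s: successors {s, t}; q → ¬p there: s:F, t:T. ✗
t: no successors, so □(q → ¬p) holds vacuously. ✓
u: successors {t, u}; q → ¬p there: t:T, u:T. ✓
Satisfying worlds: {t, u}.

2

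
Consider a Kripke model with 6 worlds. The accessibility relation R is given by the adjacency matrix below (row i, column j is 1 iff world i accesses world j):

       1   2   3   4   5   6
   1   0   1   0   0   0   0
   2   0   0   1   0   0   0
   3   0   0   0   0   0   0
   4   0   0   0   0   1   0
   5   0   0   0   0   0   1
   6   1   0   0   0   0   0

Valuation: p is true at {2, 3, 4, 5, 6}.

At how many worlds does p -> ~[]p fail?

1: p is F, ~[]p is F. ✓
2: p is T, ~[]p is F. ✗
3: p is T, ~[]p is F. ✗
4: p is T, ~[]p is F. ✗
5: p is T, ~[]p is F. ✗
6: p is T, ~[]p is T. ✓
Satisfying worlds: {1, 6}.
So p -> ~[]p fails at the other 4 worlds.

4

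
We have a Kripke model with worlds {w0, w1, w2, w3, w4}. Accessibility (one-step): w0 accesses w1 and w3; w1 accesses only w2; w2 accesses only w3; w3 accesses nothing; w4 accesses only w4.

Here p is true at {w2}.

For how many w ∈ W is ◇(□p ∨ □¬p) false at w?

w0: successors {w1, w3}; □p ∨ □¬p there: w1:T, w3:T. ✓
w1: successors {w2}; □p ∨ □¬p there: w2:T. ✓
w2: successors {w3}; □p ∨ □¬p there: w3:T. ✓
w3: no successors, so ◇(□p ∨ □¬p) fails. ✗
w4: successors {w4}; □p ∨ □¬p there: w4:T. ✓
Satisfying worlds: {w0, w1, w2, w4}.
So ◇(□p ∨ □¬p) fails at the other 1 world.

1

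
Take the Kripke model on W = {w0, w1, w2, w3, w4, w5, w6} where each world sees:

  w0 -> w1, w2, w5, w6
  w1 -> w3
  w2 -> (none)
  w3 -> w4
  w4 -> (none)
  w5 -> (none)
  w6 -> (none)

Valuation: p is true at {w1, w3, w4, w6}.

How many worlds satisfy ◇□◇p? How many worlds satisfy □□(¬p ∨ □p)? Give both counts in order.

For ◇□◇p:
w0: successors {w1, w2, w5, w6}; □◇p there: w1:T, w2:T, w5:T, w6:T. ✓
w1: successors {w3}; □◇p there: w3:F. ✗
w2: no successors, so ◇□◇p fails. ✗
w3: successors {w4}; □◇p there: w4:T. ✓
w4: no successors, so ◇□◇p fails. ✗
w5: no successors, so ◇□◇p fails. ✗
w6: no successors, so ◇□◇p fails. ✗
— 2 worlds.
For □□(¬p ∨ □p):
w0: successors {w1, w2, w5, w6}; □(¬p ∨ □p) there: w1:T, w2:T, w5:T, w6:T. ✓
w1: successors {w3}; □(¬p ∨ □p) there: w3:T. ✓
w2: no successors, so □□(¬p ∨ □p) holds vacuously. ✓
w3: successors {w4}; □(¬p ∨ □p) there: w4:T. ✓
w4: no successors, so □□(¬p ∨ □p) holds vacuously. ✓
w5: no successors, so □□(¬p ∨ □p) holds vacuously. ✓
w6: no successors, so □□(¬p ∨ □p) holds vacuously. ✓
— 7 worlds.

2 and 7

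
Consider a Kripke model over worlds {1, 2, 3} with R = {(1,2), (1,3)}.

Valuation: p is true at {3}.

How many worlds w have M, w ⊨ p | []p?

1: p is F, []p is F. ✗
2: p is F, []p is T. ✓
3: p is T, []p is T. ✓
Satisfying worlds: {2, 3}.

2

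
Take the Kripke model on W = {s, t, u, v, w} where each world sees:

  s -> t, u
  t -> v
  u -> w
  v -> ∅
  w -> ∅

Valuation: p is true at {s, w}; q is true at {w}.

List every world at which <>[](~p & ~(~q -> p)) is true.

{s, t, u}

s: successors {t, u}; [](~p & ~(~q -> p)) there: t:T, u:F. ✓
t: successors {v}; [](~p & ~(~q -> p)) there: v:T. ✓
u: successors {w}; [](~p & ~(~q -> p)) there: w:T. ✓
v: no successors, so <>[](~p & ~(~q -> p)) fails. ✗
w: no successors, so <>[](~p & ~(~q -> p)) fails. ✗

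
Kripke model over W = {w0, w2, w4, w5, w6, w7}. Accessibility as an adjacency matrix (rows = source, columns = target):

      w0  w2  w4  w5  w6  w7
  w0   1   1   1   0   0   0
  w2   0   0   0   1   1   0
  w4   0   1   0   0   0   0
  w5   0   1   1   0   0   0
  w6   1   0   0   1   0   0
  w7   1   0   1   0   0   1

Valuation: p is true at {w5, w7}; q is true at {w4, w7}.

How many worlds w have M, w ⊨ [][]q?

0

w0: successors {w0, w2, w4}; []q there: w0:F, w2:F, w4:F. ✗
w2: successors {w5, w6}; []q there: w5:F, w6:F. ✗
w4: successors {w2}; []q there: w2:F. ✗
w5: successors {w2, w4}; []q there: w2:F, w4:F. ✗
w6: successors {w0, w5}; []q there: w0:F, w5:F. ✗
w7: successors {w0, w4, w7}; []q there: w0:F, w4:F, w7:F. ✗
Satisfying worlds: ∅.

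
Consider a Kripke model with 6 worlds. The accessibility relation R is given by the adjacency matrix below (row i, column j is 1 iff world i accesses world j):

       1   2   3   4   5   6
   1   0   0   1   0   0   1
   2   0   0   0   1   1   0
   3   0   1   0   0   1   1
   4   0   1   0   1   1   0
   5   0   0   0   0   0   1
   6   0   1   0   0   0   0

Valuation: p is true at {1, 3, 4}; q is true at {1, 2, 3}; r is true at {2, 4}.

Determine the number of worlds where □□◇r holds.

1: successors {3, 6}; □◇r there: 3:F, 6:T. ✗
2: successors {4, 5}; □◇r there: 4:F, 5:T. ✗
3: successors {2, 5, 6}; □◇r there: 2:F, 5:T, 6:T. ✗
4: successors {2, 4, 5}; □◇r there: 2:F, 4:F, 5:T. ✗
5: successors {6}; □◇r there: 6:T. ✓
6: successors {2}; □◇r there: 2:F. ✗
Satisfying worlds: {5}.

1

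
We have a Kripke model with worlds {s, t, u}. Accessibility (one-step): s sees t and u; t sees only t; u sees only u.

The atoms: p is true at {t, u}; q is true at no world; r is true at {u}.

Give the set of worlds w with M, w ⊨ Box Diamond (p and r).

{u}

s: successors {t, u}; Diamond (p and r) there: t:F, u:T. ✗
t: successors {t}; Diamond (p and r) there: t:F. ✗
u: successors {u}; Diamond (p and r) there: u:T. ✓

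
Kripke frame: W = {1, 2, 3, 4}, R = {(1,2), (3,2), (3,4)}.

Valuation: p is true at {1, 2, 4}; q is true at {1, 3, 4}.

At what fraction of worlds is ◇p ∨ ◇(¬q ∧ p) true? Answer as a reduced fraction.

1: ◇p is T, ◇(¬q ∧ p) is T. ✓
2: ◇p is F, ◇(¬q ∧ p) is F. ✗
3: ◇p is T, ◇(¬q ∧ p) is T. ✓
4: ◇p is F, ◇(¬q ∧ p) is F. ✗
That's 2 of 4 worlds, so 2/4 = 1/2.

1/2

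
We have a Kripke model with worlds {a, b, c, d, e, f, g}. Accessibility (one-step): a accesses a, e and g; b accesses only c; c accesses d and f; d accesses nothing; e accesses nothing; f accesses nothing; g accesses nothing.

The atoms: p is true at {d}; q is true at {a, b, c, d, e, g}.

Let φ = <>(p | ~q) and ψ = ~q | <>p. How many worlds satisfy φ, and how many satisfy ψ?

For <>(p | ~q):
a: successors {a, e, g}; p | ~q there: a:F, e:F, g:F. ✗
b: successors {c}; p | ~q there: c:F. ✗
c: successors {d, f}; p | ~q there: d:T, f:T. ✓
d: no successors, so <>(p | ~q) fails. ✗
e: no successors, so <>(p | ~q) fails. ✗
f: no successors, so <>(p | ~q) fails. ✗
g: no successors, so <>(p | ~q) fails. ✗
— 1 world.
For ~q | <>p:
a: ~q is F, <>p is F. ✗
b: ~q is F, <>p is F. ✗
c: ~q is F, <>p is T. ✓
d: ~q is F, <>p is F. ✗
e: ~q is F, <>p is F. ✗
f: ~q is T, <>p is F. ✓
g: ~q is F, <>p is F. ✗
— 2 worlds.

1 and 2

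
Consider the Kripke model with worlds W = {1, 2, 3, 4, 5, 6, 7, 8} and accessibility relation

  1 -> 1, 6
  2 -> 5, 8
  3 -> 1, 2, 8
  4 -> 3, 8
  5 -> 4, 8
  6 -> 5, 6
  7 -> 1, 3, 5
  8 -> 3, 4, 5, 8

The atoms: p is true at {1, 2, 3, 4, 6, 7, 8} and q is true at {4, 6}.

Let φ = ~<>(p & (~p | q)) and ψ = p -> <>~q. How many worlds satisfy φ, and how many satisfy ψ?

4 and 8

For ~<>(p & (~p | q)):
1: <>(p & (~p | q)) is T. ✗
2: <>(p & (~p | q)) is F. ✓
3: <>(p & (~p | q)) is F. ✓
4: <>(p & (~p | q)) is F. ✓
5: <>(p & (~p | q)) is T. ✗
6: <>(p & (~p | q)) is T. ✗
7: <>(p & (~p | q)) is F. ✓
8: <>(p & (~p | q)) is T. ✗
— 4 worlds.
For p -> <>~q:
1: p is T, <>~q is T. ✓
2: p is T, <>~q is T. ✓
3: p is T, <>~q is T. ✓
4: p is T, <>~q is T. ✓
5: p is F, <>~q is T. ✓
6: p is T, <>~q is T. ✓
7: p is T, <>~q is T. ✓
8: p is T, <>~q is T. ✓
— 8 worlds.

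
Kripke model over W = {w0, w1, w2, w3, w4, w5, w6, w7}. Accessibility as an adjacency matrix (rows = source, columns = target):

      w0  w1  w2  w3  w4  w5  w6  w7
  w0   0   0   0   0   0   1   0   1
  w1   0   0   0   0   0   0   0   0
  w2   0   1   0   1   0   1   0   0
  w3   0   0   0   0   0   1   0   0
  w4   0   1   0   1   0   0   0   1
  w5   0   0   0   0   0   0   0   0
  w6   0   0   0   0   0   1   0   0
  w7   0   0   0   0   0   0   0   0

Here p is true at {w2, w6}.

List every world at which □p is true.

w0: successors {w5, w7}; p there: w5:F, w7:F. ✗
w1: no successors, so □p holds vacuously. ✓
w2: successors {w1, w3, w5}; p there: w1:F, w3:F, w5:F. ✗
w3: successors {w5}; p there: w5:F. ✗
w4: successors {w1, w3, w7}; p there: w1:F, w3:F, w7:F. ✗
w5: no successors, so □p holds vacuously. ✓
w6: successors {w5}; p there: w5:F. ✗
w7: no successors, so □p holds vacuously. ✓

{w1, w5, w7}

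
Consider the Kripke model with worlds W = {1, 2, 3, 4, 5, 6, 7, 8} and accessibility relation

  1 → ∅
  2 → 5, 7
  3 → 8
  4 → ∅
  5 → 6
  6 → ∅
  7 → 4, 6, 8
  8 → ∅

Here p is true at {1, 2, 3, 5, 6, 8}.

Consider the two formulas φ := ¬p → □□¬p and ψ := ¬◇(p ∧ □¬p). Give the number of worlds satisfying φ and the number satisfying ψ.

For ¬p → □□¬p:
1: ¬p is F, □□¬p is T. ✓
2: ¬p is F, □□¬p is F. ✓
3: ¬p is F, □□¬p is T. ✓
4: ¬p is T, □□¬p is T. ✓
5: ¬p is F, □□¬p is T. ✓
6: ¬p is F, □□¬p is T. ✓
7: ¬p is T, □□¬p is T. ✓
8: ¬p is F, □□¬p is T. ✓
— 8 worlds.
For ¬◇(p ∧ □¬p):
1: ◇(p ∧ □¬p) is F. ✓
2: ◇(p ∧ □¬p) is F. ✓
3: ◇(p ∧ □¬p) is T. ✗
4: ◇(p ∧ □¬p) is F. ✓
5: ◇(p ∧ □¬p) is T. ✗
6: ◇(p ∧ □¬p) is F. ✓
7: ◇(p ∧ □¬p) is T. ✗
8: ◇(p ∧ □¬p) is F. ✓
— 5 worlds.

8 and 5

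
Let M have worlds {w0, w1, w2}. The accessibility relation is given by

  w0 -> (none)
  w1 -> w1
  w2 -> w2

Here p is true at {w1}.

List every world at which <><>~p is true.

{w2}

w0: no successors, so <><>~p fails. ✗
w1: successors {w1}; <>~p there: w1:F. ✗
w2: successors {w2}; <>~p there: w2:T. ✓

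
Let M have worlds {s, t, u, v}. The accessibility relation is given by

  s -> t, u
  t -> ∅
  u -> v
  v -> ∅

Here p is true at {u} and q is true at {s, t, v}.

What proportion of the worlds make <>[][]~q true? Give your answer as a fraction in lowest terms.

1/2

s: successors {t, u}; [][]~q there: t:T, u:T. ✓
t: no successors, so <>[][]~q fails. ✗
u: successors {v}; [][]~q there: v:T. ✓
v: no successors, so <>[][]~q fails. ✗
That's 2 of 4 worlds, so 2/4 = 1/2.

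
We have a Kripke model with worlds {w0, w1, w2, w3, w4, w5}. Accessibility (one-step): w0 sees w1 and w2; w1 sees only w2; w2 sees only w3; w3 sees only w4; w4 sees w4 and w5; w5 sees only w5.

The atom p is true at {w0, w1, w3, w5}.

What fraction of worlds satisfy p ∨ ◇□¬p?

w0: p is T, ◇□¬p is T. ✓
w1: p is T, ◇□¬p is F. ✓
w2: p is F, ◇□¬p is T. ✓
w3: p is T, ◇□¬p is F. ✓
w4: p is F, ◇□¬p is F. ✗
w5: p is T, ◇□¬p is F. ✓
That's 5 of 6 worlds, so 5/6.

5/6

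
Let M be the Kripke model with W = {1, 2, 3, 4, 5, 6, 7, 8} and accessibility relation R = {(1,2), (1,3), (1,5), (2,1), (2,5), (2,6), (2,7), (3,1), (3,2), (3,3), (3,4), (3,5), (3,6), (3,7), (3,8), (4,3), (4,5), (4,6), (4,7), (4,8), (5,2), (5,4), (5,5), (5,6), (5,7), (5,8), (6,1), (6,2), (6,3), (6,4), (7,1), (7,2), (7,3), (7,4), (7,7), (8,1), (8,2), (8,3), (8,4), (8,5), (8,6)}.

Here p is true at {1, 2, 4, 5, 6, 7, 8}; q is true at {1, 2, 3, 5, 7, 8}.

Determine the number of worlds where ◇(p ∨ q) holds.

1: successors {2, 3, 5}; p ∨ q there: 2:T, 3:T, 5:T. ✓
2: successors {1, 5, 6, 7}; p ∨ q there: 1:T, 5:T, 6:T, 7:T. ✓
3: successors {1, 2, 3, 4, 5, 6, 7, 8}; p ∨ q there: 1:T, 2:T, 3:T, 4:T, 5:T, 6:T, 7:T, 8:T. ✓
4: successors {3, 5, 6, 7, 8}; p ∨ q there: 3:T, 5:T, 6:T, 7:T, 8:T. ✓
5: successors {2, 4, 5, 6, 7, 8}; p ∨ q there: 2:T, 4:T, 5:T, 6:T, 7:T, 8:T. ✓
6: successors {1, 2, 3, 4}; p ∨ q there: 1:T, 2:T, 3:T, 4:T. ✓
7: successors {1, 2, 3, 4, 7}; p ∨ q there: 1:T, 2:T, 3:T, 4:T, 7:T. ✓
8: successors {1, 2, 3, 4, 5, 6}; p ∨ q there: 1:T, 2:T, 3:T, 4:T, 5:T, 6:T. ✓
Satisfying worlds: {1, 2, 3, 4, 5, 6, 7, 8}.

8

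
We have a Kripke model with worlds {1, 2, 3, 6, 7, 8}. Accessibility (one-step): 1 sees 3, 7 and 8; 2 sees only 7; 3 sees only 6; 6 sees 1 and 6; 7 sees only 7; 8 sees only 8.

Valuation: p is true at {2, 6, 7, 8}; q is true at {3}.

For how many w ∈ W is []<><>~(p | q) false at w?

1: successors {3, 7, 8}; <><>~(p | q) there: 3:T, 7:F, 8:F. ✗
2: successors {7}; <><>~(p | q) there: 7:F. ✗
3: successors {6}; <><>~(p | q) there: 6:T. ✓
6: successors {1, 6}; <><>~(p | q) there: 1:F, 6:T. ✗
7: successors {7}; <><>~(p | q) there: 7:F. ✗
8: successors {8}; <><>~(p | q) there: 8:F. ✗
Satisfying worlds: {3}.
So []<><>~(p | q) fails at the other 5 worlds.

5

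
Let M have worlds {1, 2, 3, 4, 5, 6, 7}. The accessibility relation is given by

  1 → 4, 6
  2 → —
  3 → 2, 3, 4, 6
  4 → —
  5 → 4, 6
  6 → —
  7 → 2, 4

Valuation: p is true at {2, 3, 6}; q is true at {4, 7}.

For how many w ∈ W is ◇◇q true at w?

1

1: successors {4, 6}; ◇q there: 4:F, 6:F. ✗
2: no successors, so ◇◇q fails. ✗
3: successors {2, 3, 4, 6}; ◇q there: 2:F, 3:T, 4:F, 6:F. ✓
4: no successors, so ◇◇q fails. ✗
5: successors {4, 6}; ◇q there: 4:F, 6:F. ✗
6: no successors, so ◇◇q fails. ✗
7: successors {2, 4}; ◇q there: 2:F, 4:F. ✗
Satisfying worlds: {3}.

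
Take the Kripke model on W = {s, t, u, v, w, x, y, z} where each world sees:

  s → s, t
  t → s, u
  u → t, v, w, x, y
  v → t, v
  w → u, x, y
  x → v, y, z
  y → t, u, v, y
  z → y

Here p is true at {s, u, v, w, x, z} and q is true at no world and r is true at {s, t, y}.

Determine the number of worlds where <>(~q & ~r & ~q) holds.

6

s: successors {s, t}; ~q & ~r & ~q there: s:F, t:F. ✗
t: successors {s, u}; ~q & ~r & ~q there: s:F, u:T. ✓
u: successors {t, v, w, x, y}; ~q & ~r & ~q there: t:F, v:T, w:T, x:T, y:F. ✓
v: successors {t, v}; ~q & ~r & ~q there: t:F, v:T. ✓
w: successors {u, x, y}; ~q & ~r & ~q there: u:T, x:T, y:F. ✓
x: successors {v, y, z}; ~q & ~r & ~q there: v:T, y:F, z:T. ✓
y: successors {t, u, v, y}; ~q & ~r & ~q there: t:F, u:T, v:T, y:F. ✓
z: successors {y}; ~q & ~r & ~q there: y:F. ✗
Satisfying worlds: {t, u, v, w, x, y}.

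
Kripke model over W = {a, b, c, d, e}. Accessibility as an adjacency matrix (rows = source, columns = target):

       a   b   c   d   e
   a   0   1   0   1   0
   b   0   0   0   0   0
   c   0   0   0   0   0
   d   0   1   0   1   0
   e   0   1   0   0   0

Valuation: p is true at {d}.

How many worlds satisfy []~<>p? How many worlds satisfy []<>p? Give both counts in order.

3 and 2

For []~<>p:
a: successors {b, d}; ~<>p there: b:T, d:F. ✗
b: no successors, so []~<>p holds vacuously. ✓
c: no successors, so []~<>p holds vacuously. ✓
d: successors {b, d}; ~<>p there: b:T, d:F. ✗
e: successors {b}; ~<>p there: b:T. ✓
— 3 worlds.
For []<>p:
a: successors {b, d}; <>p there: b:F, d:T. ✗
b: no successors, so []<>p holds vacuously. ✓
c: no successors, so []<>p holds vacuously. ✓
d: successors {b, d}; <>p there: b:F, d:T. ✗
e: successors {b}; <>p there: b:F. ✗
— 2 worlds.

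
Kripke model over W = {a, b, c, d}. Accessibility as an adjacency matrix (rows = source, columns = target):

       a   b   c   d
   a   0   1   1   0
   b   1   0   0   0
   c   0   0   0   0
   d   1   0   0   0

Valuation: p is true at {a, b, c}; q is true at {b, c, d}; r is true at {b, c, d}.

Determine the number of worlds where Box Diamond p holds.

3

a: successors {b, c}; Diamond p there: b:T, c:F. ✗
b: successors {a}; Diamond p there: a:T. ✓
c: no successors, so Box Diamond p holds vacuously. ✓
d: successors {a}; Diamond p there: a:T. ✓
Satisfying worlds: {b, c, d}.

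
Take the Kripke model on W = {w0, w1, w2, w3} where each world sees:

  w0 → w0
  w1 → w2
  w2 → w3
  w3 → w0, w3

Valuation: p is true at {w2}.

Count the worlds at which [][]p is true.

0

w0: successors {w0}; []p there: w0:F. ✗
w1: successors {w2}; []p there: w2:F. ✗
w2: successors {w3}; []p there: w3:F. ✗
w3: successors {w0, w3}; []p there: w0:F, w3:F. ✗
Satisfying worlds: ∅.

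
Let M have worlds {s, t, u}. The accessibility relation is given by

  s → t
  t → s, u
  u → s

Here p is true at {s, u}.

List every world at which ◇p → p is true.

{s, u}

s: ◇p is F, p is T. ✓
t: ◇p is T, p is F. ✗
u: ◇p is T, p is T. ✓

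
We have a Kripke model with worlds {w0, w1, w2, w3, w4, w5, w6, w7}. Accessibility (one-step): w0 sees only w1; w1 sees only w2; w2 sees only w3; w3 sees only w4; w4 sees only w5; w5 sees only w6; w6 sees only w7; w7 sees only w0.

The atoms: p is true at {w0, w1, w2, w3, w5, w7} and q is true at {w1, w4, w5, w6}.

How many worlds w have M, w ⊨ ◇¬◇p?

w0: successors {w1}; ¬◇p there: w1:F. ✗
w1: successors {w2}; ¬◇p there: w2:F. ✗
w2: successors {w3}; ¬◇p there: w3:T. ✓
w3: successors {w4}; ¬◇p there: w4:F. ✗
w4: successors {w5}; ¬◇p there: w5:T. ✓
w5: successors {w6}; ¬◇p there: w6:F. ✗
w6: successors {w7}; ¬◇p there: w7:F. ✗
w7: successors {w0}; ¬◇p there: w0:F. ✗
Satisfying worlds: {w2, w4}.

2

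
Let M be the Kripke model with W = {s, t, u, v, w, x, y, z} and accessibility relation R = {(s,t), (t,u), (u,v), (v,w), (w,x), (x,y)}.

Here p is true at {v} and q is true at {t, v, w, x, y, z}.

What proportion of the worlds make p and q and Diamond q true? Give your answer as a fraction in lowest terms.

1/8

s: p and q is F, Diamond q is T. ✗
t: p and q is F, Diamond q is F. ✗
u: p and q is F, Diamond q is T. ✗
v: p and q is T, Diamond q is T. ✓
w: p and q is F, Diamond q is T. ✗
x: p and q is F, Diamond q is T. ✗
y: p and q is F, Diamond q is F. ✗
z: p and q is F, Diamond q is F. ✗
That's 1 of 8 worlds, so 1/8.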